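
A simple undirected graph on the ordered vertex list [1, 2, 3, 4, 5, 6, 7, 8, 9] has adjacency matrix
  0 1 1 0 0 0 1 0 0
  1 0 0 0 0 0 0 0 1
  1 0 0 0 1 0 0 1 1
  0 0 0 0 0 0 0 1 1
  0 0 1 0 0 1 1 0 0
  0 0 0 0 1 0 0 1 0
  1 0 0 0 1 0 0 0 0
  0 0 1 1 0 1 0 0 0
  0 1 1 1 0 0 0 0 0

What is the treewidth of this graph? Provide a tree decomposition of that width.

Each bag holds 4 vertices, so the decomposition has width 3, which upper-bounds the treewidth. For the lower bound: the 4 vertex sets {4,6,8}, {9}, {3}, {1,2,5,7} are disjoint, each induces a connected subgraph, and every pair is joined by at least one edge of G. Contracting each set to a single vertex therefore yields K_{4} as a minor, and since treewidth is minor-monotone, tw(G) ≥ tw(K_{4}) = 3. The upper and lower bounds meet at 3, so that is the treewidth.

Treewidth 3.
Bags: B1 = {4, 6, 8, 9}  B2 = {3, 6, 8, 9}  B3 = {3, 5, 6, 9}  B4 = {2, 3, 5, 9}  B5 = {1, 2, 3, 5}  B6 = {1, 2, 5, 7}
Tree: B1–B2, B2–B3, B3–B4, B4–B5, B5–B6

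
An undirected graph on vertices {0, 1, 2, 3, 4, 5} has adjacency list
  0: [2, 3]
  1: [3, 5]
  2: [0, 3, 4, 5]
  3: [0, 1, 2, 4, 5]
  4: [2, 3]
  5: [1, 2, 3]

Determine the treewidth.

2

A width-2 tree decomposition is:
Bags: B1 = {2, 3, 5}  B2 = {1, 3, 5}  B3 = {2, 3, 4}  B4 = {0, 2, 3}
Tree: B1–B2, B1–B3, B3–B4
Every bag has size at most 3, so the width is 3 − 1 = 2 and tw(G) ≤ 2. Conversely, {1, 3, 5} is a clique of size 3, and the vertices of any clique must share a bag in every tree decomposition; so some bag has ≥ 3 vertices and tw(G) ≥ 2. The upper and lower bounds meet at 2, so that is the treewidth.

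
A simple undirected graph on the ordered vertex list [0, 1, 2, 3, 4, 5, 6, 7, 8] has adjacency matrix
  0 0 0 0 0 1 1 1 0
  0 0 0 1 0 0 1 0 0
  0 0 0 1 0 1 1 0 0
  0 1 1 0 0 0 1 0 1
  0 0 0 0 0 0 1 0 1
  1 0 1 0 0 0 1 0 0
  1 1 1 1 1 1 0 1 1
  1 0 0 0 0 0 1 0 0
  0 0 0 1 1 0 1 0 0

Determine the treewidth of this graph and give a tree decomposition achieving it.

Treewidth 2.
One optimal decomposition is:
Bags: B1 = {3, 6, 8}  B2 = {4, 6, 8}  B3 = {1, 3, 6}  B4 = {2, 3, 6}  B5 = {2, 5, 6}  B6 = {0, 5, 6}  B7 = {0, 6, 7}
Tree: B1–B2, B1–B3, B3–B4, B4–B5, B5–B6, B6–B7

The largest bag has 3 vertices, giving width 2; this decomposition certifies tw(G) ≤ 2. Conversely, {0, 5, 6} is a clique of size 3, and the vertices of any clique must share a bag in every tree decomposition; so some bag has ≥ 3 vertices and tw(G) ≥ 2. Therefore the treewidth is 2.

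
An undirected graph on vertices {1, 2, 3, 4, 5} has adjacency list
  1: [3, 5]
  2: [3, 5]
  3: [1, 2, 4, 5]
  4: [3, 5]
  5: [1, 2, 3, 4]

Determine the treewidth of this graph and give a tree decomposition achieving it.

Treewidth 2.
Bags: B1 = {2, 3, 5}  B2 = {1, 3, 5}  B3 = {3, 4, 5}
Tree: B1–B2, B1–B3

Each bag holds 3 vertices, so the decomposition has width 2, which upper-bounds the treewidth. Conversely, {1, 3, 5} is a clique of size 3, and the vertices of any clique must share a bag in every tree decomposition; so some bag has ≥ 3 vertices and tw(G) ≥ 2. Combining the bounds, tw(G) = 2.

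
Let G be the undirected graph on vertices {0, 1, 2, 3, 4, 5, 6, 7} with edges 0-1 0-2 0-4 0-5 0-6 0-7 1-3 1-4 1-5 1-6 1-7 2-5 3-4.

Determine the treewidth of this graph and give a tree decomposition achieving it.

Every bag has size at most 3, so the width is 3 − 1 = 2 and tw(G) ≤ 2. For the lower bound, the 3 vertices {0, 1, 4} are pairwise adjacent, and any tree decomposition puts a clique entirely inside one bag — forcing width ≥ 2. The upper and lower bounds meet at 2, so that is the treewidth.

Treewidth 2.
One optimal decomposition is:
Bags: B1 = {0, 1, 4}  B2 = {0, 1, 5}  B3 = {0, 2, 5}  B4 = {0, 1, 7}  B5 = {1, 3, 4}  B6 = {0, 1, 6}
Tree: B1–B2, B2–B3, B1–B4, B1–B5, B1–B6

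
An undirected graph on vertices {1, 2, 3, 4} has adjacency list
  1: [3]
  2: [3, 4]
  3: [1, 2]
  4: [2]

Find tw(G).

1

A width-1 tree decomposition is:
Bags: B1 = {2, 3}  B2 = {1, 3}  B3 = {2, 4}
Tree: B1–B2, B1–B3
Each bag holds 2 vertices, so the decomposition has width 1, which upper-bounds the treewidth. Any graph with an edge has treewidth ≥ 1, and G has the edge 3–2. Hence tw(G) = 1 exactly.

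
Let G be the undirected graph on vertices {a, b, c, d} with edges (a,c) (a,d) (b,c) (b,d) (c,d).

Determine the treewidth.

2

A width-2 tree decomposition is:
Bags: B1 = {b, c, d}  B2 = {a, c, d}
Tree: B1–B2
The largest bag has 3 vertices, giving width 2; this decomposition certifies tw(G) ≤ 2. For the lower bound, the 3 vertices {a, c, d} are pairwise adjacent, and any tree decomposition puts a clique entirely inside one bag — forcing width ≥ 2. The upper and lower bounds meet at 2, so that is the treewidth.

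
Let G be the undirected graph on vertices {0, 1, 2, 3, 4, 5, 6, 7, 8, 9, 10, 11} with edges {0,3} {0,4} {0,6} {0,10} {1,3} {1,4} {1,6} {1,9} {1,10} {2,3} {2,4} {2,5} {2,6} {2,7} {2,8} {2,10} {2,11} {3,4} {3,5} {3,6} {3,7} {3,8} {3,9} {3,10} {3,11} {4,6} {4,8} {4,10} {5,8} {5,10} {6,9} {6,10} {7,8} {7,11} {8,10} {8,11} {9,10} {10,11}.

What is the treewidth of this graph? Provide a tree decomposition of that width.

Treewidth 4.
One optimal decomposition is:
Bags: B1 = {2, 3, 4, 8, 10}  B2 = {2, 3, 4, 6, 10}  B3 = {2, 3, 5, 8, 10}  B4 = {0, 3, 4, 6, 10}  B5 = {1, 3, 4, 6, 10}  B6 = {2, 3, 8, 10, 11}  B7 = {1, 3, 6, 9, 10}  B8 = {2, 3, 7, 8, 11}
Tree: B1–B2, B1–B3, B2–B4, B4–B5, B3–B6, B5–B7, B6–B8

Every bag has size at most 5, so the width is 5 − 1 = 4 and tw(G) ≤ 4. Conversely, {0, 3, 4, 6, 10} is a clique of size 5, and the vertices of any clique must share a bag in every tree decomposition; so some bag has ≥ 5 vertices and tw(G) ≥ 4. Combining the bounds, tw(G) = 4.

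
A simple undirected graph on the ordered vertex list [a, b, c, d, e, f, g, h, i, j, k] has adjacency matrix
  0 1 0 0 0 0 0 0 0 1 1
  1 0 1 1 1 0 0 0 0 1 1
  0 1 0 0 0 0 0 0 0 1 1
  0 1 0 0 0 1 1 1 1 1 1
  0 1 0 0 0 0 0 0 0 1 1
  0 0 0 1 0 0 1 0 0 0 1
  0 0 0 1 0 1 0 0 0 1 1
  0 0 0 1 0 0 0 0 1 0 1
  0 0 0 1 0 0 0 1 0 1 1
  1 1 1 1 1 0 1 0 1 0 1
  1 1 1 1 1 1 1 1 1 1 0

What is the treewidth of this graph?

A width-3 tree decomposition is:
Bags: B1 = {d, i, j, k}  B2 = {d, g, j, k}  B3 = {d, h, i, k}  B4 = {b, d, j, k}  B5 = {b, e, j, k}  B6 = {a, b, j, k}  B7 = {d, f, g, k}  B8 = {b, c, j, k}
Tree: B1–B2, B1–B3, B2–B4, B4–B5, B4–B6, B2–B7, B4–B8
Every bag has size at most 4, so the width is 4 − 1 = 3 and tw(G) ≤ 3. On the other hand G contains the 4-clique {d, g, j, k}. A clique must lie in a single bag of any decomposition, so no decomposition can have width below 3. The upper and lower bounds meet at 3, so that is the treewidth.

3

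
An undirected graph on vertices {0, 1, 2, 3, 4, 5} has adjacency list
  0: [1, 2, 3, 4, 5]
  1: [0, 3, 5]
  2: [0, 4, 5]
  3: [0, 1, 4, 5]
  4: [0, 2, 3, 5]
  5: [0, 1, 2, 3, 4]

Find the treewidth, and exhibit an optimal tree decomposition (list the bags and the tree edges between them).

Treewidth 3.
One optimal decomposition is:
Bags: B1 = {0, 1, 3, 5}  B2 = {0, 3, 4, 5}  B3 = {0, 2, 4, 5}
Tree: B1–B2, B2–B3

Each bag holds 4 vertices, so the decomposition has width 3, which upper-bounds the treewidth. Conversely, {0, 2, 4, 5} is a clique of size 4, and the vertices of any clique must share a bag in every tree decomposition; so some bag has ≥ 4 vertices and tw(G) ≥ 3. Hence tw(G) = 3 exactly.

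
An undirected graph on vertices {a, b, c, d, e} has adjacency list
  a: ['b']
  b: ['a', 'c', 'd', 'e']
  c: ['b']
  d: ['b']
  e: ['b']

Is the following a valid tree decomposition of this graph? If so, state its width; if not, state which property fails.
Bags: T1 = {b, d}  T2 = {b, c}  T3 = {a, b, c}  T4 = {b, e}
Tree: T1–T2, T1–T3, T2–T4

A tree decomposition must satisfy three properties: every vertex lies in some bag; for every edge, both endpoints lie together in some bag; and for every vertex, the bags containing it form a connected subtree. Here bags containing vertex c are not connected in the tree, so the decomposition is invalid.

No — bags containing vertex c are not connected in the tree.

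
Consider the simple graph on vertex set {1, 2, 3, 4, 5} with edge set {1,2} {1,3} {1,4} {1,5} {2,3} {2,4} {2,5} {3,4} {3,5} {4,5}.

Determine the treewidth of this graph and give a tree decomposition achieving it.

With just one bag of size 5, the width is 5 − 1 = 4, so tw(G) ≤ 4. For the lower bound, the 5 vertices {1, 2, 3, 4, 5} are pairwise adjacent, and any tree decomposition puts a clique entirely inside one bag — forcing width ≥ 4. Combining the bounds, tw(G) = 4.

Treewidth 4.
One such decomposition:
Bags: B1 = {1, 2, 3, 4, 5}
Tree: (single bag)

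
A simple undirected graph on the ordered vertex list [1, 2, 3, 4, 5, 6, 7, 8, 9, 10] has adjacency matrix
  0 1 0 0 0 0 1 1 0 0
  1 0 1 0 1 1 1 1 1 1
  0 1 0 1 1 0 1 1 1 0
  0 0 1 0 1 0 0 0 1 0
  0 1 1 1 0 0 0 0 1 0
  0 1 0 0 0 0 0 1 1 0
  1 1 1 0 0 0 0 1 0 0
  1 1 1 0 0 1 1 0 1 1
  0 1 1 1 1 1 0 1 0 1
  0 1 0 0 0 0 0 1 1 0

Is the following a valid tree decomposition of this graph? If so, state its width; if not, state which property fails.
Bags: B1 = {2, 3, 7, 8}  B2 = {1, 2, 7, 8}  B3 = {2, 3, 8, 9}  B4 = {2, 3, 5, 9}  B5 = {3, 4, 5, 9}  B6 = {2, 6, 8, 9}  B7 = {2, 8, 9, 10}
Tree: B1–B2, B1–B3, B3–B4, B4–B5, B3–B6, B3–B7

Yes; width 3.

Vertex coverage: the bags together contain {1, 2, 3, 4, 5, 6, 7, 8, 9, 10}, the full vertex set. Edge coverage: each edge of G has both endpoints in at least one bag. Running intersection: for every vertex, the bags containing it form a connected subtree. All three properties hold, so this is a valid tree decomposition of width max|bag| − 1 = 3, and hence tw(G) ≤ 3.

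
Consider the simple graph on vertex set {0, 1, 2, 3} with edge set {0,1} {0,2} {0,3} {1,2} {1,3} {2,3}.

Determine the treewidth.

3

A width-3 tree decomposition is:
Bags: B1 = {0, 1, 2, 3}
Tree: (single bag)
A single bag containing all 4 vertices is trivially a valid decomposition of width 3. On the other hand G contains the 4-clique {0, 1, 2, 3}. A clique must lie in a single bag of any decomposition, so no decomposition can have width below 3. Therefore the treewidth is 3.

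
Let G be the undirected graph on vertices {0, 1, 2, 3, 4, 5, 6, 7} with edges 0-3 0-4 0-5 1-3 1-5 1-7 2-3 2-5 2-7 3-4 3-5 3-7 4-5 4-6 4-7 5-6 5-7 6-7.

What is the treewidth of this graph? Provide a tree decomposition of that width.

Each bag holds 4 vertices, so the decomposition has width 3, which upper-bounds the treewidth. For the lower bound, the 4 vertices {0, 3, 4, 5} are pairwise adjacent, and any tree decomposition puts a clique entirely inside one bag — forcing width ≥ 3. The upper and lower bounds meet at 3, so that is the treewidth.

Treewidth 3.
Bags: B1 = {2, 3, 5, 7}  B2 = {3, 4, 5, 7}  B3 = {0, 3, 4, 5}  B4 = {1, 3, 5, 7}  B5 = {4, 5, 6, 7}
Tree: B1–B2, B2–B3, B1–B4, B2–B5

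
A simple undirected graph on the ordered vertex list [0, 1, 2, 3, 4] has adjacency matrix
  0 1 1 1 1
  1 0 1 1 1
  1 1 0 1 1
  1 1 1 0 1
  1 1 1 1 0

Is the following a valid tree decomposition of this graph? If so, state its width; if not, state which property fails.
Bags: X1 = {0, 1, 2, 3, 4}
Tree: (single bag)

Vertex coverage: the bags together contain {0, 1, 2, 3, 4}, the full vertex set. Edge coverage: each edge of G has both endpoints in at least one bag. Running intersection: for every vertex, the bags containing it form a connected subtree. All three properties hold, so this is a valid tree decomposition of width max|bag| − 1 = 4, and hence tw(G) ≤ 4.

Yes; width 4.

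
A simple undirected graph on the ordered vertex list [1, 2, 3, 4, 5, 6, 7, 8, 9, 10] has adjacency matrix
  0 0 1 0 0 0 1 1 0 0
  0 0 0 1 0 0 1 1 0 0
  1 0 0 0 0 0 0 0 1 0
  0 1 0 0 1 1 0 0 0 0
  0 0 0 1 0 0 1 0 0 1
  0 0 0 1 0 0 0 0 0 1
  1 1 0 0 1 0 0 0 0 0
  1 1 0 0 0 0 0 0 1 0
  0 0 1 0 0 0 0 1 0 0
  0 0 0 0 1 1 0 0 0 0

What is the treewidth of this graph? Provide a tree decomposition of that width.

The largest bag has 3 vertices, giving width 2; this decomposition certifies tw(G) ≤ 2. For the lower bound, G contains the cycle 3–9–8–1–3, so G is not a forest; only forests have treewidth ≤ 1, hence tw(G) ≥ 2. The upper and lower bounds meet at 2, so that is the treewidth.

Treewidth 2.
One such decomposition:
Bags: B1 = {1, 3, 9}  B2 = {1, 8, 9}  B3 = {1, 7, 8}  B4 = {2, 7, 8}  B5 = {2, 5, 7}  B6 = {2, 4, 5}  B7 = {4, 5, 10}  B8 = {4, 6, 10}
Tree: B1–B2, B2–B3, B3–B4, B4–B5, B5–B6, B6–B7, B7–B8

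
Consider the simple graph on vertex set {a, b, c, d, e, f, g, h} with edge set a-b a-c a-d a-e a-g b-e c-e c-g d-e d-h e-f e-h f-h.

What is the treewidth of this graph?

2

A width-2 tree decomposition is:
Bags: B1 = {a, d, e}  B2 = {a, b, e}  B3 = {d, e, h}  B4 = {a, c, e}  B5 = {e, f, h}  B6 = {a, c, g}
Tree: B1–B2, B1–B3, B1–B4, B3–B5, B4–B6
The largest bag has 3 vertices, giving width 2; this decomposition certifies tw(G) ≤ 2. Conversely, {a, c, g} is a clique of size 3, and the vertices of any clique must share a bag in every tree decomposition; so some bag has ≥ 3 vertices and tw(G) ≥ 2. Hence tw(G) = 2 exactly.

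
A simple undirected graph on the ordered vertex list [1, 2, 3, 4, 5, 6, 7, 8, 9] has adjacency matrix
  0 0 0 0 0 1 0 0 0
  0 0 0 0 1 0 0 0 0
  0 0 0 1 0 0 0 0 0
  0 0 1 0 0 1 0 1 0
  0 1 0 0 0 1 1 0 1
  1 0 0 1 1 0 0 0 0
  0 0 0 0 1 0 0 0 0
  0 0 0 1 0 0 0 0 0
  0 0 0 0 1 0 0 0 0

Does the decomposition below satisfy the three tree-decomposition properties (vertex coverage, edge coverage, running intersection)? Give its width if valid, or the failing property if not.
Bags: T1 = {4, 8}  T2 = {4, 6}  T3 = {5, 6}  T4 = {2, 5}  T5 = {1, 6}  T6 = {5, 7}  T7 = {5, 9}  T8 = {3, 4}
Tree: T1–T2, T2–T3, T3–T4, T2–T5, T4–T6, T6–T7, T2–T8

Yes; width 1.

Checking the three conditions: (i) the bags cover all of {1, 2, 3, 4, 5, 6, 7, 8, 9}; (ii) for each edge, some bag contains both endpoints; (iii) the bags containing any fixed vertex form a subtree. All hold, so the decomposition is valid with width 2 − 1 = 1.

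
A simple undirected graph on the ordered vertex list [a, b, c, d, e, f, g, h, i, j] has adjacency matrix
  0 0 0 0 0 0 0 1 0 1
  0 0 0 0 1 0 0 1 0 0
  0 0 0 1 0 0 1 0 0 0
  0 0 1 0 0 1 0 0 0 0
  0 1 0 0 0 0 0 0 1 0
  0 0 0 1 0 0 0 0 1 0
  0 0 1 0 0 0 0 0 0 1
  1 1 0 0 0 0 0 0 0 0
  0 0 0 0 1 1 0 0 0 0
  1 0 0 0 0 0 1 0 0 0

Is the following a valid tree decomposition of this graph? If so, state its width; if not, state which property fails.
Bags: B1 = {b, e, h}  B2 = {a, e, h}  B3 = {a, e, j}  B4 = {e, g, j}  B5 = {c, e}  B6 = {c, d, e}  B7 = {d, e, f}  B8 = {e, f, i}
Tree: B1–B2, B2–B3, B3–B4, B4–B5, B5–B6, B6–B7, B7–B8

No — edge (g,c) lies in no bag.

A tree decomposition must satisfy three properties: every vertex lies in some bag; for every edge, both endpoints lie together in some bag; and for every vertex, the bags containing it form a connected subtree. Here edge (g,c) lies in no bag, so the decomposition is invalid.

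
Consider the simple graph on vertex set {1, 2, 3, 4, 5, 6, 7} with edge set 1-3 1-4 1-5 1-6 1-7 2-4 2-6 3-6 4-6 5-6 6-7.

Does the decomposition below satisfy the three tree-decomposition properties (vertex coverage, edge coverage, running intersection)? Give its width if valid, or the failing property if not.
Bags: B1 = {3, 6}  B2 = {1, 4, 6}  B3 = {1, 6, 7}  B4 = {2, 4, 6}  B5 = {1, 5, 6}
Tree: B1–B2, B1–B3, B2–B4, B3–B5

No — edge (1,3) lies in no bag.

A tree decomposition must satisfy three properties: every vertex lies in some bag; for every edge, both endpoints lie together in some bag; and for every vertex, the bags containing it form a connected subtree. Here edge (1,3) lies in no bag, so the decomposition is invalid.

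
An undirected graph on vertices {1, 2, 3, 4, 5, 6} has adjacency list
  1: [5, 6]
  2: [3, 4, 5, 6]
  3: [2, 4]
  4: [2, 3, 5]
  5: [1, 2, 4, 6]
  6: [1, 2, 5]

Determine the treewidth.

2

A width-2 tree decomposition is:
Bags: B1 = {2, 4, 5}  B2 = {2, 5, 6}  B3 = {1, 5, 6}  B4 = {2, 3, 4}
Tree: B1–B2, B2–B3, B1–B4
The largest bag has 3 vertices, giving width 2; this decomposition certifies tw(G) ≤ 2. On the other hand G contains the 3-clique {1, 5, 6}. A clique must lie in a single bag of any decomposition, so no decomposition can have width below 2. Combining the bounds, tw(G) = 2.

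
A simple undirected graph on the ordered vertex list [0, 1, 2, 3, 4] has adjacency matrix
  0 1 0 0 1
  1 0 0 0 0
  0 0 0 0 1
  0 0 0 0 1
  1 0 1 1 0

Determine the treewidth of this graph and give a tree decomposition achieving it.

Treewidth 1.
One optimal decomposition is:
Bags: B1 = {2, 4}  B2 = {3, 4}  B3 = {0, 4}  B4 = {0, 1}
Tree: B1–B2, B2–B3, B3–B4

Each bag holds 2 vertices, so the decomposition has width 1, which upper-bounds the treewidth. G has an edge, so its treewidth is at least 1. The upper and lower bounds meet at 1, so that is the treewidth.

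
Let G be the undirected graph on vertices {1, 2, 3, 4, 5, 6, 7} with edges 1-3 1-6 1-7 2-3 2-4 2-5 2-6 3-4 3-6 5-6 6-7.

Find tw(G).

A width-2 tree decomposition is:
Bags: B1 = {2, 5, 6}  B2 = {2, 3, 6}  B3 = {1, 3, 6}  B4 = {2, 3, 4}  B5 = {1, 6, 7}
Tree: B1–B2, B2–B3, B2–B4, B3–B5
Each bag holds 3 vertices, so the decomposition has width 2, which upper-bounds the treewidth. On the other hand G contains the 3-clique {2, 3, 4}. A clique must lie in a single bag of any decomposition, so no decomposition can have width below 2. The upper and lower bounds meet at 2, so that is the treewidth.

2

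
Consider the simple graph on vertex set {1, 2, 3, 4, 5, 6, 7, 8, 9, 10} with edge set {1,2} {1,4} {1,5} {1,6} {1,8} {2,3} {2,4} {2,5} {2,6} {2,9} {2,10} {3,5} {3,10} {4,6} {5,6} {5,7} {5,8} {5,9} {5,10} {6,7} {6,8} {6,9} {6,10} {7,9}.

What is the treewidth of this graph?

A width-3 tree decomposition is:
Bags: B1 = {1, 2, 5, 6}  B2 = {1, 2, 4, 6}  B3 = {2, 5, 6, 10}  B4 = {1, 5, 6, 8}  B5 = {2, 3, 5, 10}  B6 = {2, 5, 6, 9}  B7 = {5, 6, 7, 9}
Tree: B1–B2, B1–B3, B1–B4, B3–B5, B1–B6, B6–B7
Every bag has size at most 4, so the width is 4 − 1 = 3 and tw(G) ≤ 3. On the other hand G contains the 4-clique {1, 2, 4, 6}. A clique must lie in a single bag of any decomposition, so no decomposition can have width below 3. Hence tw(G) = 3 exactly.

3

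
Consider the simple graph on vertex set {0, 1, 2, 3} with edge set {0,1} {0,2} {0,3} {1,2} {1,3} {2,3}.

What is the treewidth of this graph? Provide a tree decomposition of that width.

Treewidth 3.
One such decomposition:
Bags: B1 = {0, 1, 2, 3}
Tree: (single bag)

A single bag containing all 4 vertices is trivially a valid decomposition of width 3. Conversely, {0, 1, 2, 3} is a clique of size 4, and the vertices of any clique must share a bag in every tree decomposition; so some bag has ≥ 4 vertices and tw(G) ≥ 3. Therefore the treewidth is 3.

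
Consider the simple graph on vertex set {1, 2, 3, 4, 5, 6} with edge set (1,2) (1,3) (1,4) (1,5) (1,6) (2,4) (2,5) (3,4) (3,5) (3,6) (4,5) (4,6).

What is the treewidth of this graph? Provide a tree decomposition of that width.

Every bag has size at most 4, so the width is 4 − 1 = 3 and tw(G) ≤ 3. Conversely, {1, 2, 4, 5} is a clique of size 4, and the vertices of any clique must share a bag in every tree decomposition; so some bag has ≥ 4 vertices and tw(G) ≥ 3. The upper and lower bounds meet at 3, so that is the treewidth.

Treewidth 3.
One optimal decomposition is:
Bags: B1 = {1, 3, 4, 6}  B2 = {1, 3, 4, 5}  B3 = {1, 2, 4, 5}
Tree: B1–B2, B2–B3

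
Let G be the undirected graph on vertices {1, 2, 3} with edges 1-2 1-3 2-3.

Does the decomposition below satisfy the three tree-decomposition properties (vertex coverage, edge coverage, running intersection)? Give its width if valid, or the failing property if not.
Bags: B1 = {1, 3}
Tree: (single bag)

A tree decomposition must satisfy three properties: every vertex lies in some bag; for every edge, both endpoints lie together in some bag; and for every vertex, the bags containing it form a connected subtree. Here vertex 2 appears in no bag, so the decomposition is invalid.

No — vertex 2 appears in no bag.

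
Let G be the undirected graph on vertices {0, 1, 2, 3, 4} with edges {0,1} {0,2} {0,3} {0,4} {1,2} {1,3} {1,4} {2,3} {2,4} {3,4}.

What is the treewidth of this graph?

A width-4 tree decomposition is:
Bags: B1 = {0, 1, 2, 3, 4}
Tree: (single bag)
With just one bag of size 5, the width is 5 − 1 = 4, so tw(G) ≤ 4. For the lower bound, the 5 vertices {0, 1, 2, 3, 4} are pairwise adjacent, and any tree decomposition puts a clique entirely inside one bag — forcing width ≥ 4. Combining the bounds, tw(G) = 4.

4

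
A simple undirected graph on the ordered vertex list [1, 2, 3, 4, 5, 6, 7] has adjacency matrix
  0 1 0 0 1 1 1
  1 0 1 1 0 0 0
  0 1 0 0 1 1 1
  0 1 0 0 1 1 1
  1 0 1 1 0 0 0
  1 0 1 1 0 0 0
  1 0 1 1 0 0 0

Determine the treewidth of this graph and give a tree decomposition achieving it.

Treewidth 3.
Bags: B1 = {1, 3, 4, 5}  B2 = {1, 2, 3, 4}  B3 = {1, 3, 4, 6}  B4 = {1, 3, 4, 7}
Tree: B1–B2, B2–B3, B3–B4

Every bag has size at most 4, so the width is 4 − 1 = 3 and tw(G) ≤ 3. For the lower bound: the 4 vertex sets {4,5}, {1,2}, {3}, {6} are disjoint, each induces a connected subgraph, and every pair is joined by at least one edge of G. Contracting each set to a single vertex therefore yields K_{4} as a minor, and since treewidth is minor-monotone, tw(G) ≥ tw(K_{4}) = 3. Hence tw(G) = 3 exactly.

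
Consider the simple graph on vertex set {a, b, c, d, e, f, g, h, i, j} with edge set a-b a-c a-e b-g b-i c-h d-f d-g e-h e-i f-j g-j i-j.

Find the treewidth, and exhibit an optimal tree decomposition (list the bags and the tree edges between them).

Treewidth 2.
One optimal decomposition is:
Bags: B1 = {c, e, h}  B2 = {a, c, e}  B3 = {a, e, i}  B4 = {a, b, i}  B5 = {b, i, j}  B6 = {b, g, j}  B7 = {f, g, j}  B8 = {d, f, g}
Tree: B1–B2, B2–B3, B3–B4, B4–B5, B5–B6, B6–B7, B7–B8

The largest bag has 3 vertices, giving width 2; this decomposition certifies tw(G) ≤ 2. The edges h–c–a–e–h form a cycle, so G is not a tree and its treewidth is at least 2. Combining the bounds, tw(G) = 2.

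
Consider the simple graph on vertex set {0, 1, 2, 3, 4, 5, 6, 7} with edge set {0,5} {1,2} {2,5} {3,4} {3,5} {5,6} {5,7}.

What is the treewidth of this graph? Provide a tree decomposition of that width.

The largest bag has 2 vertices, giving width 1; this decomposition certifies tw(G) ≤ 1. Since G has at least one edge (e.g. 3–5), it is not an edgeless graph, so tw(G) ≥ 1. Combining the bounds, tw(G) = 1.

Treewidth 1.
Bags: B1 = {3, 5}  B2 = {3, 4}  B3 = {0, 5}  B4 = {5, 7}  B5 = {2, 5}  B6 = {1, 2}  B7 = {5, 6}
Tree: B1–B2, B1–B3, B3–B4, B4–B5, B5–B6, B3–B7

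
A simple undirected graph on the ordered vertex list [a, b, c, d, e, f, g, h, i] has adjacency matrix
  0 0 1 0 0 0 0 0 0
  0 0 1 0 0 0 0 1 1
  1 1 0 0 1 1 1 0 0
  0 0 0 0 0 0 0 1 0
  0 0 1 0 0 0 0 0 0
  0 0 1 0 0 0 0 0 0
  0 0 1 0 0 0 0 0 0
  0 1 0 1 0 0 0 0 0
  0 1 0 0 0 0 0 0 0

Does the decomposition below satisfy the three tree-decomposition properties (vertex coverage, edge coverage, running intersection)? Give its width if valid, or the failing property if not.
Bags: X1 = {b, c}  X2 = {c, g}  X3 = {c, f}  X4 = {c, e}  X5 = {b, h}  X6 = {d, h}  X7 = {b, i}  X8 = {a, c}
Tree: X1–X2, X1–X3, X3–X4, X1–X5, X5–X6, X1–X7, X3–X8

Vertex coverage: the bags together contain {a, b, c, d, e, f, g, h, i}, the full vertex set. Edge coverage: each edge of G has both endpoints in at least one bag. Running intersection: for every vertex, the bags containing it form a connected subtree. All three properties hold, so this is a valid tree decomposition of width max|bag| − 1 = 1, and hence tw(G) ≤ 1.

Yes; width 1.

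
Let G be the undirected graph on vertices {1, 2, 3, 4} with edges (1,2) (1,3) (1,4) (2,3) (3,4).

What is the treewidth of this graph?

A width-2 tree decomposition is:
Bags: B1 = {1, 3, 4}  B2 = {1, 2, 3}
Tree: B1–B2
The largest bag has 3 vertices, giving width 2; this decomposition certifies tw(G) ≤ 2. For the lower bound, the 3 vertices {1, 2, 3} are pairwise adjacent, and any tree decomposition puts a clique entirely inside one bag — forcing width ≥ 2. Hence tw(G) = 2 exactly.

2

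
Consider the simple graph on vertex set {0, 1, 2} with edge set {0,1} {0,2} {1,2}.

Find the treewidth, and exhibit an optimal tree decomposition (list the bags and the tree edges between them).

Treewidth 2.
Bags: B1 = {0, 1, 2}
Tree: (single bag)

A single bag containing all 3 vertices is trivially a valid decomposition of width 2. For the lower bound, the 3 vertices {0, 1, 2} are pairwise adjacent, and any tree decomposition puts a clique entirely inside one bag — forcing width ≥ 2. Combining the bounds, tw(G) = 2.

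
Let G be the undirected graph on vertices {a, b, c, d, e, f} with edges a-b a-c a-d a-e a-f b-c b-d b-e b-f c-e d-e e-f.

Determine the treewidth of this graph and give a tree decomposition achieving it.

Treewidth 3.
Bags: B1 = {a, b, d, e}  B2 = {a, b, c, e}  B3 = {a, b, e, f}
Tree: B1–B2, B1–B3

The largest bag has 4 vertices, giving width 3; this decomposition certifies tw(G) ≤ 3. Conversely, {a, b, d, e} is a clique of size 4, and the vertices of any clique must share a bag in every tree decomposition; so some bag has ≥ 4 vertices and tw(G) ≥ 3. The upper and lower bounds meet at 3, so that is the treewidth.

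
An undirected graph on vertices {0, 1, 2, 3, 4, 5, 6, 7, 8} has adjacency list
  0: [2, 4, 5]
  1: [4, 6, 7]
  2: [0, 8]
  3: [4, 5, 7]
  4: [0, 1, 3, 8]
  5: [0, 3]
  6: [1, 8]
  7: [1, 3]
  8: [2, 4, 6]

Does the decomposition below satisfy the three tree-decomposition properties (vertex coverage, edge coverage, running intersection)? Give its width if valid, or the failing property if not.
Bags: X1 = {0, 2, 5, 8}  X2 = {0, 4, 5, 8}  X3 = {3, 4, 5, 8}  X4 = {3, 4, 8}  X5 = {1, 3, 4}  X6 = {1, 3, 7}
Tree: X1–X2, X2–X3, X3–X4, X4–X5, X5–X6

No — vertex 6 appears in no bag.

A tree decomposition must satisfy three properties: every vertex lies in some bag; for every edge, both endpoints lie together in some bag; and for every vertex, the bags containing it form a connected subtree. Here vertex 6 appears in no bag, so the decomposition is invalid.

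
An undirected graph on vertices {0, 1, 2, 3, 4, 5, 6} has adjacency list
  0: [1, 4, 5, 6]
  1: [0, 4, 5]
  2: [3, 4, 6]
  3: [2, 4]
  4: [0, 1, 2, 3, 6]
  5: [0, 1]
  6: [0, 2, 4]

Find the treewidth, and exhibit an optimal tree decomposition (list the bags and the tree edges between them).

Every bag has size at most 3, so the width is 3 − 1 = 2 and tw(G) ≤ 2. For the lower bound, the 3 vertices {0, 1, 4} are pairwise adjacent, and any tree decomposition puts a clique entirely inside one bag — forcing width ≥ 2. Hence tw(G) = 2 exactly.

Treewidth 2.
One optimal decomposition is:
Bags: B1 = {0, 4, 6}  B2 = {0, 1, 4}  B3 = {0, 1, 5}  B4 = {2, 4, 6}  B5 = {2, 3, 4}
Tree: B1–B2, B2–B3, B1–B4, B4–B5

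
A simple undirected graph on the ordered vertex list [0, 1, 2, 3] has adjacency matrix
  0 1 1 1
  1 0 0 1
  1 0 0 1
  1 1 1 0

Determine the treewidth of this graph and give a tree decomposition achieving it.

Treewidth 2.
Bags: B1 = {0, 1, 3}  B2 = {0, 2, 3}
Tree: B1–B2

Every bag has size at most 3, so the width is 3 − 1 = 2 and tw(G) ≤ 2. On the other hand G contains the 3-clique {0, 1, 3}. A clique must lie in a single bag of any decomposition, so no decomposition can have width below 2. The upper and lower bounds meet at 2, so that is the treewidth.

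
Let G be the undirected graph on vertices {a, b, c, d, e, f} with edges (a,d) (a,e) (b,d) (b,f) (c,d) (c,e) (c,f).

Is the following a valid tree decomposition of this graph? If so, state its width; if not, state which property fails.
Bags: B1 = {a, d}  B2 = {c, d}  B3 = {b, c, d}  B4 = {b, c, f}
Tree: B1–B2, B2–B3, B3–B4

A tree decomposition must satisfy three properties: every vertex lies in some bag; for every edge, both endpoints lie together in some bag; and for every vertex, the bags containing it form a connected subtree. Here vertex e appears in no bag, so the decomposition is invalid.

No — vertex e appears in no bag.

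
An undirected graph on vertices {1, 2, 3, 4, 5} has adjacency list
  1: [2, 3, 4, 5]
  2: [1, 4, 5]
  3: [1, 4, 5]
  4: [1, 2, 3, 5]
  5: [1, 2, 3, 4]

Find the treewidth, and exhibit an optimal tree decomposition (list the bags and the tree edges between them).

Treewidth 3.
One such decomposition:
Bags: B1 = {1, 2, 4, 5}  B2 = {1, 3, 4, 5}
Tree: B1–B2

Every bag has size at most 4, so the width is 4 − 1 = 3 and tw(G) ≤ 3. For the lower bound, the 4 vertices {1, 2, 4, 5} are pairwise adjacent, and any tree decomposition puts a clique entirely inside one bag — forcing width ≥ 3. The upper and lower bounds meet at 3, so that is the treewidth.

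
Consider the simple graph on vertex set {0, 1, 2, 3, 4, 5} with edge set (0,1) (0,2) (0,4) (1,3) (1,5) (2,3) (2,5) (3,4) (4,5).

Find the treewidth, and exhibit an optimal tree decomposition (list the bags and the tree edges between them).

Treewidth 3.
One such decomposition:
Bags: B1 = {1, 2, 3, 4}  B2 = {0, 1, 2, 4}  B3 = {1, 2, 4, 5}
Tree: B1–B2, B2–B3

Each bag holds 4 vertices, so the decomposition has width 3, which upper-bounds the treewidth. For the lower bound: the 4 vertex sets {3,4}, {0,1}, {2}, {5} are disjoint, each induces a connected subgraph, and every pair is joined by at least one edge of G. Contracting each set to a single vertex therefore yields K_{4} as a minor, and since treewidth is minor-monotone, tw(G) ≥ tw(K_{4}) = 3. The upper and lower bounds meet at 3, so that is the treewidth.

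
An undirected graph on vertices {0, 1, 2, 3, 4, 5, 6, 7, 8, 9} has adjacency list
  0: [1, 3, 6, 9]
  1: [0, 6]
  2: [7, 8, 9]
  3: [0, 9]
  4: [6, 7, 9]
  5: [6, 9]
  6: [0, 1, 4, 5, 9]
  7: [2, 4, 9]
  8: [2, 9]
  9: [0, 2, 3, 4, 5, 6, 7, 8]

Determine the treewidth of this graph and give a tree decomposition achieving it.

Every bag has size at most 3, so the width is 3 − 1 = 2 and tw(G) ≤ 2. On the other hand G contains the 3-clique {0, 1, 6}. A clique must lie in a single bag of any decomposition, so no decomposition can have width below 2. Hence tw(G) = 2 exactly.

Treewidth 2.
Bags: B1 = {4, 6, 9}  B2 = {0, 6, 9}  B3 = {4, 7, 9}  B4 = {0, 3, 9}  B5 = {5, 6, 9}  B6 = {2, 7, 9}  B7 = {2, 8, 9}  B8 = {0, 1, 6}
Tree: B1–B2, B1–B3, B2–B4, B1–B5, B3–B6, B6–B7, B2–B8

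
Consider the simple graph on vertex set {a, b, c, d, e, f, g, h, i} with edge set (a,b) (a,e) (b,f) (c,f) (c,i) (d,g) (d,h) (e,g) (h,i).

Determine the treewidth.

A width-2 tree decomposition is:
Bags: B1 = {c, h, i}  B2 = {c, f, h}  B3 = {b, f, h}  B4 = {a, b, h}  B5 = {a, e, h}  B6 = {e, g, h}  B7 = {d, g, h}
Tree: B1–B2, B2–B3, B3–B4, B4–B5, B5–B6, B6–B7
The largest bag has 3 vertices, giving width 2; this decomposition certifies tw(G) ≤ 2. Since h–i–c–f–b–a–e–g–d–h is a cycle in G, G is not acyclic. Forests are exactly the graphs of treewidth ≤ 1, so tw(G) ≥ 2. Therefore the treewidth is 2.

2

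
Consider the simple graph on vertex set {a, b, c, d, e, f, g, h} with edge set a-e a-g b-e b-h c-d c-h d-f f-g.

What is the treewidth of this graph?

A width-2 tree decomposition is:
Bags: B1 = {d, f, g}  B2 = {a, d, g}  B3 = {a, d, e}  B4 = {b, d, e}  B5 = {b, d, h}  B6 = {c, d, h}
Tree: B1–B2, B2–B3, B3–B4, B4–B5, B5–B6
The largest bag has 3 vertices, giving width 2; this decomposition certifies tw(G) ≤ 2. For the lower bound, G contains the cycle d–f–g–a–e–b–h–c–d, so G is not a forest; only forests have treewidth ≤ 1, hence tw(G) ≥ 2. Combining the bounds, tw(G) = 2.

2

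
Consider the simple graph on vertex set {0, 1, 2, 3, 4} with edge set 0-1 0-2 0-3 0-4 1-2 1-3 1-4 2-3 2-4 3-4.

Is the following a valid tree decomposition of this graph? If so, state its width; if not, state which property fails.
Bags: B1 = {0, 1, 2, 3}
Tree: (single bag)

A tree decomposition must satisfy three properties: every vertex lies in some bag; for every edge, both endpoints lie together in some bag; and for every vertex, the bags containing it form a connected subtree. Here vertex 4 appears in no bag, so the decomposition is invalid.

No — vertex 4 appears in no bag.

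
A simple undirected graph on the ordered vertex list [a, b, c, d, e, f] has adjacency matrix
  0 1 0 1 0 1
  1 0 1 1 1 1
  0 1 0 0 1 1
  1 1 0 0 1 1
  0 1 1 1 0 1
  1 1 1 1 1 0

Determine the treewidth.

A width-3 tree decomposition is:
Bags: B1 = {a, b, d, f}  B2 = {b, d, e, f}  B3 = {b, c, e, f}
Tree: B1–B2, B2–B3
Every bag has size at most 4, so the width is 4 − 1 = 3 and tw(G) ≤ 3. On the other hand G contains the 4-clique {b, d, e, f}. A clique must lie in a single bag of any decomposition, so no decomposition can have width below 3. Therefore the treewidth is 3.

3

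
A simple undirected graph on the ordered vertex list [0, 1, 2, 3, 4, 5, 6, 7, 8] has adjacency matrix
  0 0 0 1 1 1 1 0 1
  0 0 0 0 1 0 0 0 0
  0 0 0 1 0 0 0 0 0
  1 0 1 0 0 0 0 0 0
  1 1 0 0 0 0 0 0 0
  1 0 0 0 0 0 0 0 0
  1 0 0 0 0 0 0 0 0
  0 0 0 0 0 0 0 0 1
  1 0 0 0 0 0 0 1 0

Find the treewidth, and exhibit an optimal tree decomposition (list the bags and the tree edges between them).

Treewidth 1.
One optimal decomposition is:
Bags: B1 = {0, 4}  B2 = {0, 8}  B3 = {1, 4}  B4 = {0, 3}  B5 = {0, 6}  B6 = {7, 8}  B7 = {0, 5}  B8 = {2, 3}
Tree: B1–B2, B1–B3, B2–B4, B4–B5, B2–B6, B4–B7, B4–B8

Every bag has size at most 2, so the width is 2 − 1 = 1 and tw(G) ≤ 1. Any graph with an edge has treewidth ≥ 1, and G has the edge 4–0. Therefore the treewidth is 1.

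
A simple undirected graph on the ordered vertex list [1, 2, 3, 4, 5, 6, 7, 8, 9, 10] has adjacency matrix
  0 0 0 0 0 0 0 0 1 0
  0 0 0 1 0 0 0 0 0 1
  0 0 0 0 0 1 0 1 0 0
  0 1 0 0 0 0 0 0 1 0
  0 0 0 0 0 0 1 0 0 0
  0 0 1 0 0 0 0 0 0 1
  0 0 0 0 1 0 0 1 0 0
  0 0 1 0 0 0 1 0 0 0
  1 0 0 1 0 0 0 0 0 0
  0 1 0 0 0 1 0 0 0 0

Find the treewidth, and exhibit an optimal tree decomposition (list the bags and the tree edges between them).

Treewidth 1.
Bags: B1 = {1, 9}  B2 = {4, 9}  B3 = {2, 4}  B4 = {2, 10}  B5 = {6, 10}  B6 = {3, 6}  B7 = {3, 8}  B8 = {7, 8}  B9 = {5, 7}
Tree: B1–B2, B2–B3, B3–B4, B4–B5, B5–B6, B6–B7, B7–B8, B8–B9

Every bag has size at most 2, so the width is 2 − 1 = 1 and tw(G) ≤ 1. Since G has at least one edge (e.g. 1–9), it is not an edgeless graph, so tw(G) ≥ 1. The upper and lower bounds meet at 1, so that is the treewidth.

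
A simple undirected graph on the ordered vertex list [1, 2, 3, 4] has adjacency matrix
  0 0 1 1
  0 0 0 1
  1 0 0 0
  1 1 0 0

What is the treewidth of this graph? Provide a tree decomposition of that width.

Treewidth 1.
Bags: B1 = {2, 4}  B2 = {1, 4}  B3 = {1, 3}
Tree: B1–B2, B2–B3

Each bag holds 2 vertices, so the decomposition has width 1, which upper-bounds the treewidth. G has an edge, so its treewidth is at least 1. Hence tw(G) = 1 exactly.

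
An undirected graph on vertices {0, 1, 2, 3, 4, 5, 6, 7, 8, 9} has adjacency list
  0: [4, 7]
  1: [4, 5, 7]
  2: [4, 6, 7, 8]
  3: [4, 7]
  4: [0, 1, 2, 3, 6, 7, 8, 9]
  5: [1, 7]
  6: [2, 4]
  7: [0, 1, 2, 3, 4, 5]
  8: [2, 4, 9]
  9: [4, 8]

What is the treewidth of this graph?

2

A width-2 tree decomposition is:
Bags: B1 = {2, 4, 7}  B2 = {2, 4, 6}  B3 = {3, 4, 7}  B4 = {2, 4, 8}  B5 = {1, 4, 7}  B6 = {1, 5, 7}  B7 = {4, 8, 9}  B8 = {0, 4, 7}
Tree: B1–B2, B1–B3, B2–B4, B3–B5, B5–B6, B4–B7, B5–B8
Every bag has size at most 3, so the width is 3 − 1 = 2 and tw(G) ≤ 2. On the other hand G contains the 3-clique {4, 8, 9}. A clique must lie in a single bag of any decomposition, so no decomposition can have width below 2. Therefore the treewidth is 2.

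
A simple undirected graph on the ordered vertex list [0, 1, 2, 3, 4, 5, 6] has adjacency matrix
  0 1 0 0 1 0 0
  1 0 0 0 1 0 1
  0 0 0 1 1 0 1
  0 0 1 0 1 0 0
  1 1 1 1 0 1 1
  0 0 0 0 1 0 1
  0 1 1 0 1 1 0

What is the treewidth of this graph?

A width-2 tree decomposition is:
Bags: B1 = {2, 4, 6}  B2 = {4, 5, 6}  B3 = {1, 4, 6}  B4 = {2, 3, 4}  B5 = {0, 1, 4}
Tree: B1–B2, B1–B3, B1–B4, B3–B5
The largest bag has 3 vertices, giving width 2; this decomposition certifies tw(G) ≤ 2. For the lower bound, the 3 vertices {0, 1, 4} are pairwise adjacent, and any tree decomposition puts a clique entirely inside one bag — forcing width ≥ 2. The upper and lower bounds meet at 2, so that is the treewidth.

2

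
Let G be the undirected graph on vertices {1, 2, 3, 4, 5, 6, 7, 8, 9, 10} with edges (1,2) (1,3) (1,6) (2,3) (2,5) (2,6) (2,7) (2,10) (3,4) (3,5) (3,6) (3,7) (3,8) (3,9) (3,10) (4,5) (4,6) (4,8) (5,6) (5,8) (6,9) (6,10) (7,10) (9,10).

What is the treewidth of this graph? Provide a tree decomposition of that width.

Treewidth 3.
One optimal decomposition is:
Bags: B1 = {1, 2, 3, 6}  B2 = {2, 3, 6, 10}  B3 = {3, 6, 9, 10}  B4 = {2, 3, 5, 6}  B5 = {2, 3, 7, 10}  B6 = {3, 4, 5, 6}  B7 = {3, 4, 5, 8}
Tree: B1–B2, B2–B3, B1–B4, B2–B5, B4–B6, B6–B7

The largest bag has 4 vertices, giving width 3; this decomposition certifies tw(G) ≤ 3. Conversely, {3, 4, 5, 8} is a clique of size 4, and the vertices of any clique must share a bag in every tree decomposition; so some bag has ≥ 4 vertices and tw(G) ≥ 3. The upper and lower bounds meet at 3, so that is the treewidth.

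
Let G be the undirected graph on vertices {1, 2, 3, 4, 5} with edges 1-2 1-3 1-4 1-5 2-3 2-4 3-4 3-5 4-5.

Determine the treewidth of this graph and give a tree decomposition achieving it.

Treewidth 3.
One optimal decomposition is:
Bags: B1 = {1, 2, 3, 4}  B2 = {1, 3, 4, 5}
Tree: B1–B2

The largest bag has 4 vertices, giving width 3; this decomposition certifies tw(G) ≤ 3. Conversely, {1, 2, 3, 4} is a clique of size 4, and the vertices of any clique must share a bag in every tree decomposition; so some bag has ≥ 4 vertices and tw(G) ≥ 3. Combining the bounds, tw(G) = 3.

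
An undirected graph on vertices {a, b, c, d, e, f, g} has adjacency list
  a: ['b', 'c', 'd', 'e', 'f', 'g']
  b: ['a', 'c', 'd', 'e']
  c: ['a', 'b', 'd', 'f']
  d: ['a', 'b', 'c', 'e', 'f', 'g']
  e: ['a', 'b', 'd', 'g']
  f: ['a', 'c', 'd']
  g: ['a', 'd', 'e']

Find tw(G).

3

A width-3 tree decomposition is:
Bags: B1 = {a, b, d, e}  B2 = {a, b, c, d}  B3 = {a, d, e, g}  B4 = {a, c, d, f}
Tree: B1–B2, B1–B3, B2–B4
Every bag has size at most 4, so the width is 4 − 1 = 3 and tw(G) ≤ 3. Conversely, {a, d, e, g} is a clique of size 4, and the vertices of any clique must share a bag in every tree decomposition; so some bag has ≥ 4 vertices and tw(G) ≥ 3. The upper and lower bounds meet at 3, so that is the treewidth.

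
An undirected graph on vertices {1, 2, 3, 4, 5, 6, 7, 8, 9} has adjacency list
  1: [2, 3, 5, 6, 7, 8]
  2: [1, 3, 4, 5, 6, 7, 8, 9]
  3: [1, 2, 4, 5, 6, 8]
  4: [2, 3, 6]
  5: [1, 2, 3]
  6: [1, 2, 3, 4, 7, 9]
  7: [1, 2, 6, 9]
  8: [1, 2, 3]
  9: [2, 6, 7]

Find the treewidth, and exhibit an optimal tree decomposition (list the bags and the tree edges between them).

Every bag has size at most 4, so the width is 4 − 1 = 3 and tw(G) ≤ 3. On the other hand G contains the 4-clique {1, 2, 3, 8}. A clique must lie in a single bag of any decomposition, so no decomposition can have width below 3. Combining the bounds, tw(G) = 3.

Treewidth 3.
One such decomposition:
Bags: B1 = {1, 2, 6, 7}  B2 = {1, 2, 3, 6}  B3 = {2, 3, 4, 6}  B4 = {1, 2, 3, 8}  B5 = {2, 6, 7, 9}  B6 = {1, 2, 3, 5}
Tree: B1–B2, B2–B3, B2–B4, B1–B5, B2–B6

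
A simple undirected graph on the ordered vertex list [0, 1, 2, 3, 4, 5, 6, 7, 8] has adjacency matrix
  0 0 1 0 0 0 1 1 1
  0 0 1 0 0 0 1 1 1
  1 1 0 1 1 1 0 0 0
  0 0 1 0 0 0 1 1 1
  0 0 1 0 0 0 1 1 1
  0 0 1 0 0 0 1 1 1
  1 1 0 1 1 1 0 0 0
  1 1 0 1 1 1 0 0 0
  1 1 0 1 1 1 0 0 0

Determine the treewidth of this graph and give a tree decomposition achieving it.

Treewidth 4.
Bags: B1 = {2, 4, 6, 7, 8}  B2 = {0, 2, 6, 7, 8}  B3 = {2, 5, 6, 7, 8}  B4 = {1, 2, 6, 7, 8}  B5 = {2, 3, 6, 7, 8}
Tree: B1–B2, B2–B3, B3–B4, B4–B5

Each bag holds 5 vertices, so the decomposition has width 4, which upper-bounds the treewidth. For the lower bound: the 5 vertex sets {4,6}, {0,7}, {5,8}, {2}, {1} are disjoint, each induces a connected subgraph, and every pair is joined by at least one edge of G. Contracting each set to a single vertex therefore yields K_{5} as a minor, and since treewidth is minor-monotone, tw(G) ≥ tw(K_{5}) = 4. Combining the bounds, tw(G) = 4.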